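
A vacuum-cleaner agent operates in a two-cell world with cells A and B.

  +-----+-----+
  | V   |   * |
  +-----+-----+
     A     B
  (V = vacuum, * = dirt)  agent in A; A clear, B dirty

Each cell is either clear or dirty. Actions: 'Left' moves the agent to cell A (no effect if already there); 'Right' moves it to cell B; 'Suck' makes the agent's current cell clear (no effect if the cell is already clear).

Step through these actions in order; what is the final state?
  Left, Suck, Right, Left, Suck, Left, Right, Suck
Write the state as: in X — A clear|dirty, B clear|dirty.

1. Left → in A — A clear, B dirty
2. Suck → in A — A clear, B dirty
3. Right → in B — A clear, B dirty
4. Left → in A — A clear, B dirty
5. Suck → in A — A clear, B dirty
6. Left → in A — A clear, B dirty
7. Right → in B — A clear, B dirty
8. Suck → in B — A clear, B clear

in B — A clear, B clear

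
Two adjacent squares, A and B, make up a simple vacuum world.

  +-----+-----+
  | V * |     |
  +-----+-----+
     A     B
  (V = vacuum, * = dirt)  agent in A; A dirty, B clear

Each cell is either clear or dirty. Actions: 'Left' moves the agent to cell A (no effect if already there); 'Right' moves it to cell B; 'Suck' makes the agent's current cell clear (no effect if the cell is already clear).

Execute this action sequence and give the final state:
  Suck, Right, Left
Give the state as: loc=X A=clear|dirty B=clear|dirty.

loc=A A=clear B=clear

Suck (#1): loc=A A=clear B=clear
Right (#2): loc=B A=clear B=clear
Left (#3): loc=A A=clear B=clear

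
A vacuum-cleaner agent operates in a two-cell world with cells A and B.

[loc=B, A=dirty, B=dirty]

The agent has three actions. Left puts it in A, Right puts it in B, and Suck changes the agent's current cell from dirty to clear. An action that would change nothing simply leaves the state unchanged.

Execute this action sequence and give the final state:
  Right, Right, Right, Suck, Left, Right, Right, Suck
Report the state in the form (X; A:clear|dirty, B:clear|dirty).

(B; A:dirty, B:clear)

t=1 Right ⇒ (B; A:dirty, B:dirty)
t=2 Right ⇒ (B; A:dirty, B:dirty)
t=3 Right ⇒ (B; A:dirty, B:dirty)
t=4 Suck ⇒ (B; A:dirty, B:clear)
t=5 Left ⇒ (A; A:dirty, B:clear)
t=6 Right ⇒ (B; A:dirty, B:clear)
t=7 Right ⇒ (B; A:dirty, B:clear)
t=8 Suck ⇒ (B; A:dirty, B:clear)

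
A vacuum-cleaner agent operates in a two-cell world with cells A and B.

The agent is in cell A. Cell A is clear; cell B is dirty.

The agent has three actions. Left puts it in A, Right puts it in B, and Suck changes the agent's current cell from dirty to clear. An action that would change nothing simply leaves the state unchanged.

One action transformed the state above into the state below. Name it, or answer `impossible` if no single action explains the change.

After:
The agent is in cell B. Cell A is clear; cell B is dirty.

Right

try  Left: in A — A clear, B dirty
try Right: in B — A clear, B dirty  ← match
try  Suck: in A — A clear, B dirty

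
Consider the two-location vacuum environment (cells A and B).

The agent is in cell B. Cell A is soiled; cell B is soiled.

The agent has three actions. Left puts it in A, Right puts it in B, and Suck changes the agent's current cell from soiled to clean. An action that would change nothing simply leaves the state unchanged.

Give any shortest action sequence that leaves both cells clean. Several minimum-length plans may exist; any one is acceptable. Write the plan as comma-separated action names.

Suck (#1): in B — A soiled, B clean
Left (#2): in A — A soiled, B clean
Suck (#3): in A — A clean, B clean
min 3: Suck B + move + Suck A

Suck, Left, Suck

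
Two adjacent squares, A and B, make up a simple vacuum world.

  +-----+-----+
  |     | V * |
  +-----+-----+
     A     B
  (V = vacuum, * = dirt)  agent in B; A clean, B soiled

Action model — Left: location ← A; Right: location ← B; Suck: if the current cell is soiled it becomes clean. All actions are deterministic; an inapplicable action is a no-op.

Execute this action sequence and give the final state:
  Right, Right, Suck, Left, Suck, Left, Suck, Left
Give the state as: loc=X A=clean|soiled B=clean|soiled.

loc=A A=clean B=clean

Right (#1): loc=B A=clean B=soiled
Right (#2): loc=B A=clean B=soiled
Suck (#3): loc=B A=clean B=clean
Left (#4): loc=A A=clean B=clean
Suck (#5): loc=A A=clean B=clean
Left (#6): loc=A A=clean B=clean
Suck (#7): loc=A A=clean B=clean
Left (#8): loc=A A=clean B=clean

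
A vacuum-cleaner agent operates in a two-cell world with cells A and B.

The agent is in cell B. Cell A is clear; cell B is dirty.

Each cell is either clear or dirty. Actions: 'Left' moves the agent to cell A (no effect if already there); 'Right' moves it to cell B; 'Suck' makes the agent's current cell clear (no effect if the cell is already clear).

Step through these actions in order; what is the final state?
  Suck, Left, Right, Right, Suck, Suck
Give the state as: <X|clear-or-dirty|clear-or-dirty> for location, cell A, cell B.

step 1/6 (Suck): <B|clear|clear>
step 2/6 (Left): <A|clear|clear>
step 3/6 (Right): <B|clear|clear>
step 4/6 (Right): <B|clear|clear>
step 5/6 (Suck): <B|clear|clear>
step 6/6 (Suck): <B|clear|clear>

<B|clear|clear>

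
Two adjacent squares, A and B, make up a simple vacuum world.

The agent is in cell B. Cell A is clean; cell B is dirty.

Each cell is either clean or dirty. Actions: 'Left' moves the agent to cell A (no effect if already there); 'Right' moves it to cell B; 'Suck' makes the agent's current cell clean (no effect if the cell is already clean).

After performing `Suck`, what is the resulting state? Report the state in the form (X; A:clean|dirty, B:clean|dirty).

(B; A:clean, B:clean)

start: (B; A:clean, B:dirty)
step 1/1 (Suck): (B; A:clean, B:clean)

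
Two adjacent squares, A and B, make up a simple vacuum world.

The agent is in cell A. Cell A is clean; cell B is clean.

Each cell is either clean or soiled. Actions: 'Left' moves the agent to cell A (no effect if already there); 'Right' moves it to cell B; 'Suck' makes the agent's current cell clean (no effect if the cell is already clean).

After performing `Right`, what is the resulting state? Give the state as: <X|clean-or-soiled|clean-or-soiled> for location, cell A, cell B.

start: <A|clean|clean>
1) do Right; now <B|clean|clean>

<B|clean|clean>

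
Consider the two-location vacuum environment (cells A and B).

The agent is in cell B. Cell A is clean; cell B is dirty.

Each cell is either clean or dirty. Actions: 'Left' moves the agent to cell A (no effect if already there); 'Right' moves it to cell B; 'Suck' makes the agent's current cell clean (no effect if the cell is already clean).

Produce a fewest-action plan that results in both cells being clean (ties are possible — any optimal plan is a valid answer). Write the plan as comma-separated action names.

Suck

[1] after Suck: loc=B A=clean B=clean
min 1: B is dirty, one Suck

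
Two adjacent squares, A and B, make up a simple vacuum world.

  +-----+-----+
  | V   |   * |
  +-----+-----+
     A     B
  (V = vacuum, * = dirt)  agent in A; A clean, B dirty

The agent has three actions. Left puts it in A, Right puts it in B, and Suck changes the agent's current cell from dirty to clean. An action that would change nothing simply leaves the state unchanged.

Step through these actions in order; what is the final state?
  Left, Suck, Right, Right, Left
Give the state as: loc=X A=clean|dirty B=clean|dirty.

loc=A A=clean B=dirty

[1] after Left: loc=A A=clean B=dirty
[2] after Suck: loc=A A=clean B=dirty
[3] after Right: loc=B A=clean B=dirty
[4] after Right: loc=B A=clean B=dirty
[5] after Left: loc=A A=clean B=dirty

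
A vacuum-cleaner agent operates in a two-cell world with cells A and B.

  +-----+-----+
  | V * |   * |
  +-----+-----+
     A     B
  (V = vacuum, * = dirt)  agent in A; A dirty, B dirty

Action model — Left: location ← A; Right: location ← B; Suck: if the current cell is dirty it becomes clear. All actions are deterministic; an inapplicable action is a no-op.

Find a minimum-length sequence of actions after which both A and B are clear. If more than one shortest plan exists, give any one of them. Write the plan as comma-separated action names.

Suck (#1): <A|clear|dirty>
Right (#2): <B|clear|dirty>
Suck (#3): <B|clear|clear>
min 3: Suck A + move + Suck B

Suck, Right, Suck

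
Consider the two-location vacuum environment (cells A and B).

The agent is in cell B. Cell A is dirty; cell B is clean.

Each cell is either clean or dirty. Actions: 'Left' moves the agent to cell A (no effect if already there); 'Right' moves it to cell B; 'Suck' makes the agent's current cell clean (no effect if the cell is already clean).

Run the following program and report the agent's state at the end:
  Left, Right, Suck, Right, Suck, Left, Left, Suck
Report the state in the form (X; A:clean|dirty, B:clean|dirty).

t=1 Left ⇒ (A; A:dirty, B:clean)
t=2 Right ⇒ (B; A:dirty, B:clean)
t=3 Suck ⇒ (B; A:dirty, B:clean)
t=4 Right ⇒ (B; A:dirty, B:clean)
t=5 Suck ⇒ (B; A:dirty, B:clean)
t=6 Left ⇒ (A; A:dirty, B:clean)
t=7 Left ⇒ (A; A:dirty, B:clean)
t=8 Suck ⇒ (A; A:clean, B:clean)

(A; A:clean, B:clean)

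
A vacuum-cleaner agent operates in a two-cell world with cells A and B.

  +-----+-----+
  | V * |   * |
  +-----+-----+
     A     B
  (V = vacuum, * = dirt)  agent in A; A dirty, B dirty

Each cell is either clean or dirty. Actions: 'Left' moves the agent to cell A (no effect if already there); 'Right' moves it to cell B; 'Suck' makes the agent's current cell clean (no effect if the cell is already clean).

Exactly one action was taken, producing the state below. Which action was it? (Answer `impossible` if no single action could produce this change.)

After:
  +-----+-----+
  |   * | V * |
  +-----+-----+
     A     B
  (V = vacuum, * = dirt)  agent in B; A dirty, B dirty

try  Left: loc=A A=dirty B=dirty
try Right: loc=B A=dirty B=dirty  ← match
try  Suck: loc=A A=clean B=dirty

Right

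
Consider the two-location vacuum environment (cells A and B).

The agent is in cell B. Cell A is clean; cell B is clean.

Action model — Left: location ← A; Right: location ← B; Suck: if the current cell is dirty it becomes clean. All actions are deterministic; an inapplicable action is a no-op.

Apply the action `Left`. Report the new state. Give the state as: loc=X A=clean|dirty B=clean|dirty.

loc=A A=clean B=clean

start: loc=B A=clean B=clean
1. Left → loc=A A=clean B=clean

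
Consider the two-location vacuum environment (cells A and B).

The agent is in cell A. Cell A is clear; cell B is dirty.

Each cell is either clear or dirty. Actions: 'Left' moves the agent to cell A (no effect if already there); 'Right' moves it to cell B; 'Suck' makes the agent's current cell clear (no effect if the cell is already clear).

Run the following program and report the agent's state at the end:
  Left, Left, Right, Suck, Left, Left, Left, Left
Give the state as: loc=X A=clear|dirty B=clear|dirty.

loc=A A=clear B=clear

1) do Left; now loc=A A=clear B=dirty
2) do Left; now loc=A A=clear B=dirty
3) do Right; now loc=B A=clear B=dirty
4) do Suck; now loc=B A=clear B=clear
5) do Left; now loc=A A=clear B=clear
6) do Left; now loc=A A=clear B=clear
7) do Left; now loc=A A=clear B=clear
8) do Left; now loc=A A=clear B=clear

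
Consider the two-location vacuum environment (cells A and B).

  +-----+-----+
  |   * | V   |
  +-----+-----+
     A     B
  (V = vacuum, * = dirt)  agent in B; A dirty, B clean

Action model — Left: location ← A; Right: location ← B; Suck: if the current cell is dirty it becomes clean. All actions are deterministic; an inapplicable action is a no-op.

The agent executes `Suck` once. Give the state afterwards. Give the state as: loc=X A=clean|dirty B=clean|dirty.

start: loc=B A=dirty B=clean
1. Suck → loc=B A=dirty B=clean

loc=B A=dirty B=clean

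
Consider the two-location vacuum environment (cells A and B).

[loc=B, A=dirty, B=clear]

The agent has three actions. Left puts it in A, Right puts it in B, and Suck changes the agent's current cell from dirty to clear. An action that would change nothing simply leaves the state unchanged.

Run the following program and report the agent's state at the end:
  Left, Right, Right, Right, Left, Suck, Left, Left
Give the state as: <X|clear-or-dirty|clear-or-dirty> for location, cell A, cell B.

<A|clear|clear>

step 1/8 (Left): <A|dirty|clear>
step 2/8 (Right): <B|dirty|clear>
step 3/8 (Right): <B|dirty|clear>
step 4/8 (Right): <B|dirty|clear>
step 5/8 (Left): <A|dirty|clear>
step 6/8 (Suck): <A|clear|clear>
step 7/8 (Left): <A|clear|clear>
step 8/8 (Left): <A|clear|clear>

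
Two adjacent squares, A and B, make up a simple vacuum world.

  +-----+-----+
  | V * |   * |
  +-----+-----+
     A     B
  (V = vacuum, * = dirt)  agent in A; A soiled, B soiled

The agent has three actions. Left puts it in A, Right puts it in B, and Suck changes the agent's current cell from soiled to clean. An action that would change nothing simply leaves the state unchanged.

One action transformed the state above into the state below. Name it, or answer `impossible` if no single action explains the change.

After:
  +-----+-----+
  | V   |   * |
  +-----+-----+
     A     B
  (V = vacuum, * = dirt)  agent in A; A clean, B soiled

try  Left: loc=A A=soiled B=soiled
try Right: loc=B A=soiled B=soiled
try  Suck: loc=A A=clean B=soiled  ← match

Suck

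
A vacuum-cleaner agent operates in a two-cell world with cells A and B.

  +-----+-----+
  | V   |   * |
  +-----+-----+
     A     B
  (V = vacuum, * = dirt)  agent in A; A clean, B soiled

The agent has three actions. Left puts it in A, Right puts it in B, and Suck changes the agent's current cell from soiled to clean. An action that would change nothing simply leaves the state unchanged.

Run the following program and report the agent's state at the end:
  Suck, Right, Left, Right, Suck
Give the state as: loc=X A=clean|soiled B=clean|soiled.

loc=B A=clean B=clean

1. Suck → loc=A A=clean B=soiled
2. Right → loc=B A=clean B=soiled
3. Left → loc=A A=clean B=soiled
4. Right → loc=B A=clean B=soiled
5. Suck → loc=B A=clean B=clean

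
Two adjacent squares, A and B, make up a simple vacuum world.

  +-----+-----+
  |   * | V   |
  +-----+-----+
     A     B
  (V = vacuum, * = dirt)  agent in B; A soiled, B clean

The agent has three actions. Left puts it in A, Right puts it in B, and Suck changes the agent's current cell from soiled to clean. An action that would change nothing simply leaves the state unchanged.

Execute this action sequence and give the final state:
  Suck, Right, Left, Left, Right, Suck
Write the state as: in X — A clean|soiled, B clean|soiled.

in B — A soiled, B clean

t=1 Suck ⇒ in B — A soiled, B clean
t=2 Right ⇒ in B — A soiled, B clean
t=3 Left ⇒ in A — A soiled, B clean
t=4 Left ⇒ in A — A soiled, B clean
t=5 Right ⇒ in B — A soiled, B clean
t=6 Suck ⇒ in B — A soiled, B clean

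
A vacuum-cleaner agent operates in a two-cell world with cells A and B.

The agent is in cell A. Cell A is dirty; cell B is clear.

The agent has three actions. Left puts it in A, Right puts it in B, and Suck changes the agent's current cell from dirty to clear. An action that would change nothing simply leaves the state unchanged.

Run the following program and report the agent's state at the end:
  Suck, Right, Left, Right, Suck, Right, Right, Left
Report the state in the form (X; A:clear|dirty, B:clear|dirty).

Suck (#1): (A; A:clear, B:clear)
Right (#2): (B; A:clear, B:clear)
Left (#3): (A; A:clear, B:clear)
Right (#4): (B; A:clear, B:clear)
Suck (#5): (B; A:clear, B:clear)
Right (#6): (B; A:clear, B:clear)
Right (#7): (B; A:clear, B:clear)
Left (#8): (A; A:clear, B:clear)

(A; A:clear, B:clear)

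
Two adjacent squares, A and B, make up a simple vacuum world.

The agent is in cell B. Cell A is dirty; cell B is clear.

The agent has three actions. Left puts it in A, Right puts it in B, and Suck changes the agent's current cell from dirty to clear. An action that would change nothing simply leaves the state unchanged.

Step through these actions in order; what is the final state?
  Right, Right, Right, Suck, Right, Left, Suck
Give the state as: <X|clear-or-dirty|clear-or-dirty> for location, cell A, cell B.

step 1/7 (Right): <B|dirty|clear>
step 2/7 (Right): <B|dirty|clear>
step 3/7 (Right): <B|dirty|clear>
step 4/7 (Suck): <B|dirty|clear>
step 5/7 (Right): <B|dirty|clear>
step 6/7 (Left): <A|dirty|clear>
step 7/7 (Suck): <A|clear|clear>

<A|clear|clear>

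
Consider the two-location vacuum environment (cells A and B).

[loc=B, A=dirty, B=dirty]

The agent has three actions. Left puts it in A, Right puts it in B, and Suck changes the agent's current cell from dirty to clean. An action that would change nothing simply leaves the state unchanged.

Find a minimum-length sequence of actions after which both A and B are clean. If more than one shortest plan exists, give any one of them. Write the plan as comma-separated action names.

Suck (#1): <B|dirty|clean>
Left (#2): <A|dirty|clean>
Suck (#3): <A|clean|clean>
min 3: Suck B + move + Suck A

Suck, Left, Suck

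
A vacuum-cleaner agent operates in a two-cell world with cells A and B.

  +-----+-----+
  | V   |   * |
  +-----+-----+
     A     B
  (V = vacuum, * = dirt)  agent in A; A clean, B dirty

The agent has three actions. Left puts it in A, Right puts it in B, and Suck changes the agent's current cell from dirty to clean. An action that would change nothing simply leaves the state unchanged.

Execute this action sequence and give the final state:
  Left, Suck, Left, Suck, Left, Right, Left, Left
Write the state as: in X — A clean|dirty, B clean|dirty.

1. Left → in A — A clean, B dirty
2. Suck → in A — A clean, B dirty
3. Left → in A — A clean, B dirty
4. Suck → in A — A clean, B dirty
5. Left → in A — A clean, B dirty
6. Right → in B — A clean, B dirty
7. Left → in A — A clean, B dirty
8. Left → in A — A clean, B dirty

in A — A clean, B dirty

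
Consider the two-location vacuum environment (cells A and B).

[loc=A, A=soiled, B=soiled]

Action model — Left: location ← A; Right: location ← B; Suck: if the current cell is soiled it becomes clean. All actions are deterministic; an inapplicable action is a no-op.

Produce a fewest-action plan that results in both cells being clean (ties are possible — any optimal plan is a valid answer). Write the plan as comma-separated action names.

Suck, Right, Suck

1. Suck → <A|clean|soiled>
2. Right → <B|clean|soiled>
3. Suck → <B|clean|clean>
min 3: Suck A + move + Suck B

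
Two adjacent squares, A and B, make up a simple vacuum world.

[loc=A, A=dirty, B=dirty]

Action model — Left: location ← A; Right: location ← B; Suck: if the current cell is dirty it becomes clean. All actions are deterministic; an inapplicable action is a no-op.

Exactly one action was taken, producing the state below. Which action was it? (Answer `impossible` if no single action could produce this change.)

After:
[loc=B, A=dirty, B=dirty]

try  Left: in A — A dirty, B dirty
try Right: in B — A dirty, B dirty  ← match
try  Suck: in A — A clean, B dirty

Right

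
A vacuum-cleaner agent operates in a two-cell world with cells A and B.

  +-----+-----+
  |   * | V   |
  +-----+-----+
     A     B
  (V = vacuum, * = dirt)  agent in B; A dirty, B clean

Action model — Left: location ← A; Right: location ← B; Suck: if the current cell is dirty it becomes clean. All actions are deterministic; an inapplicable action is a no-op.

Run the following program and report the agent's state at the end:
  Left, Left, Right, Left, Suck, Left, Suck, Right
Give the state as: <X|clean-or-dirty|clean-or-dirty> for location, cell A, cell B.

<B|clean|clean>

1) do Left; now <A|dirty|clean>
2) do Left; now <A|dirty|clean>
3) do Right; now <B|dirty|clean>
4) do Left; now <A|dirty|clean>
5) do Suck; now <A|clean|clean>
6) do Left; now <A|clean|clean>
7) do Suck; now <A|clean|clean>
8) do Right; now <B|clean|clean>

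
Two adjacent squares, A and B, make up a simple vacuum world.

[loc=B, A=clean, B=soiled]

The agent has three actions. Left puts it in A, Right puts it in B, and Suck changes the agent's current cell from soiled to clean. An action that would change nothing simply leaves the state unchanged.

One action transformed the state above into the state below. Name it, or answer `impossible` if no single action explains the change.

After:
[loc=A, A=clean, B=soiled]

Left

try  Left: (A; A:clean, B:soiled)  ← match
try Right: (B; A:clean, B:soiled)
try  Suck: (B; A:clean, B:clean)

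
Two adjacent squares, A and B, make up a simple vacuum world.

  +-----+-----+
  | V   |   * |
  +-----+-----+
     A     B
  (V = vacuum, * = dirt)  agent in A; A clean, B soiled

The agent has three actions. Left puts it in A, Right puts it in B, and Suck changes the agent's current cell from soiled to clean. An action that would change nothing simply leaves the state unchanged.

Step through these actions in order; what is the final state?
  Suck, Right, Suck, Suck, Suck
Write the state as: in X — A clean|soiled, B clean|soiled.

1. Suck → in A — A clean, B soiled
2. Right → in B — A clean, B soiled
3. Suck → in B — A clean, B clean
4. Suck → in B — A clean, B clean
5. Suck → in B — A clean, B clean

in B — A clean, B clean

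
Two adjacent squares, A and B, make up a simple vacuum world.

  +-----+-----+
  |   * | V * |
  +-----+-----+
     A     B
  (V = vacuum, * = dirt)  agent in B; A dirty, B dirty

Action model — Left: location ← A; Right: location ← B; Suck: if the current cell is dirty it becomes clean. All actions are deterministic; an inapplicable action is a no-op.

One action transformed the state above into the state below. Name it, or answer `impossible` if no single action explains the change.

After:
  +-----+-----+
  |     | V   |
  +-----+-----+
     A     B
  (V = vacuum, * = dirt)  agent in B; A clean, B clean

try  Left: (A; A:dirty, B:dirty)
try Right: (B; A:dirty, B:dirty)
try  Suck: (B; A:dirty, B:clean)
no single action produces the after-state

impossible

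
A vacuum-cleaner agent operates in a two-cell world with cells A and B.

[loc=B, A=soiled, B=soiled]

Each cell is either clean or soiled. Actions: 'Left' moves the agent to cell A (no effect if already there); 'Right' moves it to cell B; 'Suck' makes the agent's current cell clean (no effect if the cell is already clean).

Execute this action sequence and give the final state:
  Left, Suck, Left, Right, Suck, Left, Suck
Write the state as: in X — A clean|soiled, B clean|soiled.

in A — A clean, B clean

Left (#1): in A — A soiled, B soiled
Suck (#2): in A — A clean, B soiled
Left (#3): in A — A clean, B soiled
Right (#4): in B — A clean, B soiled
Suck (#5): in B — A clean, B clean
Left (#6): in A — A clean, B clean
Suck (#7): in A — A clean, B clean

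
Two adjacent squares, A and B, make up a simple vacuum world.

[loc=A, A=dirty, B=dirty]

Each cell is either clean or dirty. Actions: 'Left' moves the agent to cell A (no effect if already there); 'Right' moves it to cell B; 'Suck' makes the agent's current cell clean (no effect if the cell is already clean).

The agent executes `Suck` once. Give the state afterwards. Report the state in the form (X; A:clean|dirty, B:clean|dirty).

start: (A; A:dirty, B:dirty)
step 1/1 (Suck): (A; A:clean, B:dirty)

(A; A:clean, B:dirty)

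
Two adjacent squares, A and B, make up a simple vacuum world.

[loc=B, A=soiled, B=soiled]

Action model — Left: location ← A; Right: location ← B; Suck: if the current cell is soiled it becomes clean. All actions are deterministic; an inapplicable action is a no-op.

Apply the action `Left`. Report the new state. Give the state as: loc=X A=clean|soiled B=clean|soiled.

loc=A A=soiled B=soiled

start: loc=B A=soiled B=soiled
1. Left → loc=A A=soiled B=soiled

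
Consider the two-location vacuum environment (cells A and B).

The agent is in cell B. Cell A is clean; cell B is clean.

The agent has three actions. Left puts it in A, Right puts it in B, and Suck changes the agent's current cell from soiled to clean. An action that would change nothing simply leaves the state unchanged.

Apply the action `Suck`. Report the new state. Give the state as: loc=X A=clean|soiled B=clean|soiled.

start: loc=B A=clean B=clean
Suck (#1): loc=B A=clean B=clean

loc=B A=clean B=clean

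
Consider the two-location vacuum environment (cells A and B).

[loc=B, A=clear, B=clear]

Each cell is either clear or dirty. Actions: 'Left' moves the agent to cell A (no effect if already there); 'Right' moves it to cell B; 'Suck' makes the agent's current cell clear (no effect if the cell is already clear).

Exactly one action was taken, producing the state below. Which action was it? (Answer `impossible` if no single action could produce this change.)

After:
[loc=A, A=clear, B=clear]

try  Left: <A|clear|clear>  ← match
try Right: <B|clear|clear>
try  Suck: <B|clear|clear>

Left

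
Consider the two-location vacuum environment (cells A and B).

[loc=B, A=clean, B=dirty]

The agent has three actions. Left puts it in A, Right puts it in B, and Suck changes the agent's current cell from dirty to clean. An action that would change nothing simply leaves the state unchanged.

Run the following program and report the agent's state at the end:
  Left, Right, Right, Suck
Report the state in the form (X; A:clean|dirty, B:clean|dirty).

step 1/4 (Left): (A; A:clean, B:dirty)
step 2/4 (Right): (B; A:clean, B:dirty)
step 3/4 (Right): (B; A:clean, B:dirty)
step 4/4 (Suck): (B; A:clean, B:clean)

(B; A:clean, B:clean)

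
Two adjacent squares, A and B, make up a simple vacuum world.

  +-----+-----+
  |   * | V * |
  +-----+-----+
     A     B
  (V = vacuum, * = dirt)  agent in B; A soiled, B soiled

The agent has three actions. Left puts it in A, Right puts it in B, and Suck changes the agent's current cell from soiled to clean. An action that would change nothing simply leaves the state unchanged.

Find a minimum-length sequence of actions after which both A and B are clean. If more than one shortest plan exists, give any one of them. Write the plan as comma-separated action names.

t=1 Suck ⇒ loc=B A=soiled B=clean
t=2 Left ⇒ loc=A A=soiled B=clean
t=3 Suck ⇒ loc=A A=clean B=clean
min 3: Suck B + move + Suck A

Suck, Left, Suck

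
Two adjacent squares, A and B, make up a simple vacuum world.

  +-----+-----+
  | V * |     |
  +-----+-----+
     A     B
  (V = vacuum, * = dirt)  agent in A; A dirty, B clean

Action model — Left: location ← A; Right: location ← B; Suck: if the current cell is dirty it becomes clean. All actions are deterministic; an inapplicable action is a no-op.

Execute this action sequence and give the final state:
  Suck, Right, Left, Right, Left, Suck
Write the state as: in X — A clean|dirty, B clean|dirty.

in A — A clean, B clean

[1] after Suck: in A — A clean, B clean
[2] after Right: in B — A clean, B clean
[3] after Left: in A — A clean, B clean
[4] after Right: in B — A clean, B clean
[5] after Left: in A — A clean, B clean
[6] after Suck: in A — A clean, B clean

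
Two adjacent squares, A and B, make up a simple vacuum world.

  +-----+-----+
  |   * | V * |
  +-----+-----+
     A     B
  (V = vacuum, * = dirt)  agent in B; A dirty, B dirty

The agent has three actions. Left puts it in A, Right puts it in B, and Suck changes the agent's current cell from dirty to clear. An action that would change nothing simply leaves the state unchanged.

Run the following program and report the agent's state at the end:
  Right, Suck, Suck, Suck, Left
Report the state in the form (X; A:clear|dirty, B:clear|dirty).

(A; A:dirty, B:clear)

[1] after Right: (B; A:dirty, B:dirty)
[2] after Suck: (B; A:dirty, B:clear)
[3] after Suck: (B; A:dirty, B:clear)
[4] after Suck: (B; A:dirty, B:clear)
[5] after Left: (A; A:dirty, B:clear)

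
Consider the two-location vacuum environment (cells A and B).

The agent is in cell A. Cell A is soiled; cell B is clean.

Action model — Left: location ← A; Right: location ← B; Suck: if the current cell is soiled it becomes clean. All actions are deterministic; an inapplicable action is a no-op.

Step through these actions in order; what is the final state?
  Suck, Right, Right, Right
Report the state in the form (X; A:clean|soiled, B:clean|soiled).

(B; A:clean, B:clean)

1. Suck → (A; A:clean, B:clean)
2. Right → (B; A:clean, B:clean)
3. Right → (B; A:clean, B:clean)
4. Right → (B; A:clean, B:clean)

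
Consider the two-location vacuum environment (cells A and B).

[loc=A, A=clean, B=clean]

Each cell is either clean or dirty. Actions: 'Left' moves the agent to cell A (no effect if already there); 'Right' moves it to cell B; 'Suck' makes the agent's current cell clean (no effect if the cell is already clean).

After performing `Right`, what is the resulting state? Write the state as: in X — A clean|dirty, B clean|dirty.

start: in A — A clean, B clean
1) do Right; now in B — A clean, B clean

in B — A clean, B clean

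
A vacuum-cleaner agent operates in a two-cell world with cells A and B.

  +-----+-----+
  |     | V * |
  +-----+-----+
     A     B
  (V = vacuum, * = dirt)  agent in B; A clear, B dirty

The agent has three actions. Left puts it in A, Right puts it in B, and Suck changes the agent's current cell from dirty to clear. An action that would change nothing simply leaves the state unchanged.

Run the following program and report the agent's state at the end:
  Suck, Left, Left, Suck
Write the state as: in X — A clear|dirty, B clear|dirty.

in A — A clear, B clear

t=1 Suck ⇒ in B — A clear, B clear
t=2 Left ⇒ in A — A clear, B clear
t=3 Left ⇒ in A — A clear, B clear
t=4 Suck ⇒ in A — A clear, B clear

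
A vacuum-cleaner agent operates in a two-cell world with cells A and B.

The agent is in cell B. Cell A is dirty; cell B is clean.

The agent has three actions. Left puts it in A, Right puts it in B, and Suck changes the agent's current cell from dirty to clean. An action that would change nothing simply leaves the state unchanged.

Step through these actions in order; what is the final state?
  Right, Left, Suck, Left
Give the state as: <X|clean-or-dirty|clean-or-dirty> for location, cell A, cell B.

[1] after Right: <B|dirty|clean>
[2] after Left: <A|dirty|clean>
[3] after Suck: <A|clean|clean>
[4] after Left: <A|clean|clean>

<A|clean|clean>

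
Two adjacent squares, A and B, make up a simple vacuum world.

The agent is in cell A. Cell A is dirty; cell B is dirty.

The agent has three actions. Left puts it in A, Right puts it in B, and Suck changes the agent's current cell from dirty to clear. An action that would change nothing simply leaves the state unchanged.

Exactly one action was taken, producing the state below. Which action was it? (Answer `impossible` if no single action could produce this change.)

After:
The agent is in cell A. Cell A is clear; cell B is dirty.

Suck

try  Left: loc=A A=dirty B=dirty
try Right: loc=B A=dirty B=dirty
try  Suck: loc=A A=clear B=dirty  ← match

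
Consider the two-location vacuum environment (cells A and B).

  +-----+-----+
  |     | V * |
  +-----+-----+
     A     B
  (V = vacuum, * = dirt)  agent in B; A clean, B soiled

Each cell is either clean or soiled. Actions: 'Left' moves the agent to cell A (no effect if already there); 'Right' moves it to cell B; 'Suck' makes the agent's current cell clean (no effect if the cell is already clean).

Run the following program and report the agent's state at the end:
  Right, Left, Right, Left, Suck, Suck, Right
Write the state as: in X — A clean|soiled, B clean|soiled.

in B — A clean, B soiled

[1] after Right: in B — A clean, B soiled
[2] after Left: in A — A clean, B soiled
[3] after Right: in B — A clean, B soiled
[4] after Left: in A — A clean, B soiled
[5] after Suck: in A — A clean, B soiled
[6] after Suck: in A — A clean, B soiled
[7] after Right: in B — A clean, B soiled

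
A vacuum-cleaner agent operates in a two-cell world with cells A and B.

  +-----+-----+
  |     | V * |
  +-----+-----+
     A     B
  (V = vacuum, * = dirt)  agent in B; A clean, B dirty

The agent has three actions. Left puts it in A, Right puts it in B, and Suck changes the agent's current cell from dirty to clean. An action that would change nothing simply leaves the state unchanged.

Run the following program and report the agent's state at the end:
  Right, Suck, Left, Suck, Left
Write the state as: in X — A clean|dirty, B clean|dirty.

in A — A clean, B clean

step 1/5 (Right): in B — A clean, B dirty
step 2/5 (Suck): in B — A clean, B clean
step 3/5 (Left): in A — A clean, B clean
step 4/5 (Suck): in A — A clean, B clean
step 5/5 (Left): in A — A clean, B clean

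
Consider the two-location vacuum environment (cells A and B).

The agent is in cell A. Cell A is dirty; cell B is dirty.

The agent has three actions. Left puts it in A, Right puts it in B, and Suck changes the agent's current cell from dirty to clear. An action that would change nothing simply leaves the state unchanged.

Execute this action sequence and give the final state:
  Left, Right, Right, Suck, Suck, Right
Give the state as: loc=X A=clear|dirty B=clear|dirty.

loc=B A=dirty B=clear

t=1 Left ⇒ loc=A A=dirty B=dirty
t=2 Right ⇒ loc=B A=dirty B=dirty
t=3 Right ⇒ loc=B A=dirty B=dirty
t=4 Suck ⇒ loc=B A=dirty B=clear
t=5 Suck ⇒ loc=B A=dirty B=clear
t=6 Right ⇒ loc=B A=dirty B=clear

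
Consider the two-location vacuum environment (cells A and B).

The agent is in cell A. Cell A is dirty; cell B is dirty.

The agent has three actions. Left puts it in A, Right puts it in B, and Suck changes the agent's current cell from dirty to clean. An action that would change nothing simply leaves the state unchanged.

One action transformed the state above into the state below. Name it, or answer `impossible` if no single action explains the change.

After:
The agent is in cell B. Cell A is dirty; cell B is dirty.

Right

try  Left: (A; A:dirty, B:dirty)
try Right: (B; A:dirty, B:dirty)  ← match
try  Suck: (A; A:clean, B:dirty)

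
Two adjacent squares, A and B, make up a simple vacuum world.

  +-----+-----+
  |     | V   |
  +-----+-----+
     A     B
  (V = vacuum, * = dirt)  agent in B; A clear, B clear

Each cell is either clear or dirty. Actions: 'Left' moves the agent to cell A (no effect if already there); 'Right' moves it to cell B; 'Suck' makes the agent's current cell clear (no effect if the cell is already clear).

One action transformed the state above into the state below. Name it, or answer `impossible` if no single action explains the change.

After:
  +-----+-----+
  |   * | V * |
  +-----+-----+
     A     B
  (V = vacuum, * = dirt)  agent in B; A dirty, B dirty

impossible

try  Left: <A|clear|clear>
try Right: <B|clear|clear>
try  Suck: <B|clear|clear>
no single action produces the after-state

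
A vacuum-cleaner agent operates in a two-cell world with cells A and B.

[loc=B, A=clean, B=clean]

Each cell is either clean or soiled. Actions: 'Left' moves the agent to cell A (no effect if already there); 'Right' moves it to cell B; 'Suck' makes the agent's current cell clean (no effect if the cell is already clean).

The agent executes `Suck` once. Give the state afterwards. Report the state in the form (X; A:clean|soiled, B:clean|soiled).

start: (B; A:clean, B:clean)
Suck (#1): (B; A:clean, B:clean)

(B; A:clean, B:clean)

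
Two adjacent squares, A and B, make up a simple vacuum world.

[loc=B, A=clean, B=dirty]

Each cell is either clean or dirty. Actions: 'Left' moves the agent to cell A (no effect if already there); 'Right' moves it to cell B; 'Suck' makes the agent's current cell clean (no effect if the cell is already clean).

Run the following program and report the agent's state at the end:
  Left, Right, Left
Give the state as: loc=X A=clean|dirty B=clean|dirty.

t=1 Left ⇒ loc=A A=clean B=dirty
t=2 Right ⇒ loc=B A=clean B=dirty
t=3 Left ⇒ loc=A A=clean B=dirty

loc=A A=clean B=dirty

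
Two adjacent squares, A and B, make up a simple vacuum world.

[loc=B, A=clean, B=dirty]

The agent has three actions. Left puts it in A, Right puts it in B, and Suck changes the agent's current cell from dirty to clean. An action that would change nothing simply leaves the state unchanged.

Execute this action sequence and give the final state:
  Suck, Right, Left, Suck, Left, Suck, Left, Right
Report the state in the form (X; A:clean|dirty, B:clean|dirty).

(B; A:clean, B:clean)

Suck (#1): (B; A:clean, B:clean)
Right (#2): (B; A:clean, B:clean)
Left (#3): (A; A:clean, B:clean)
Suck (#4): (A; A:clean, B:clean)
Left (#5): (A; A:clean, B:clean)
Suck (#6): (A; A:clean, B:clean)
Left (#7): (A; A:clean, B:clean)
Right (#8): (B; A:clean, B:clean)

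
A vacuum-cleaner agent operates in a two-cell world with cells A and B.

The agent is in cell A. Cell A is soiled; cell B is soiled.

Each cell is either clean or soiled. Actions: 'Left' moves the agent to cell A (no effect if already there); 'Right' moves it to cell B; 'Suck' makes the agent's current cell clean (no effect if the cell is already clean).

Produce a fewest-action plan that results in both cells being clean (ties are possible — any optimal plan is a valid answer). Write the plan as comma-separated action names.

t=1 Suck ⇒ in A — A clean, B soiled
t=2 Right ⇒ in B — A clean, B soiled
t=3 Suck ⇒ in B — A clean, B clean
min 3: Suck A + move + Suck B

Suck, Right, Suck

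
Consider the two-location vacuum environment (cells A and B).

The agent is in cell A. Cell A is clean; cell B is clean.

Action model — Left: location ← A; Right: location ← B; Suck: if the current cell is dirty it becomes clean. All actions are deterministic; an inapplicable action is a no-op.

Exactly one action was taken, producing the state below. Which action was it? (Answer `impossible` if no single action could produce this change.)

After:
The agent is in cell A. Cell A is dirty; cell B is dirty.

impossible

try  Left: in A — A clean, B clean
try Right: in B — A clean, B clean
try  Suck: in A — A clean, B clean
no single action produces the after-state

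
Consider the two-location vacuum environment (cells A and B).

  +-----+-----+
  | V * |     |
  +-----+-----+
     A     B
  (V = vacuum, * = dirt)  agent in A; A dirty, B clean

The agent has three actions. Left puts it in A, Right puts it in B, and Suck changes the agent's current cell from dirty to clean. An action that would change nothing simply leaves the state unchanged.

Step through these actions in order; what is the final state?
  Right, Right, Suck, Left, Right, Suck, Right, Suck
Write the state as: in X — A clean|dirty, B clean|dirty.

in B — A dirty, B clean

1) do Right; now in B — A dirty, B clean
2) do Right; now in B — A dirty, B clean
3) do Suck; now in B — A dirty, B clean
4) do Left; now in A — A dirty, B clean
5) do Right; now in B — A dirty, B clean
6) do Suck; now in B — A dirty, B clean
7) do Right; now in B — A dirty, B clean
8) do Suck; now in B — A dirty, B clean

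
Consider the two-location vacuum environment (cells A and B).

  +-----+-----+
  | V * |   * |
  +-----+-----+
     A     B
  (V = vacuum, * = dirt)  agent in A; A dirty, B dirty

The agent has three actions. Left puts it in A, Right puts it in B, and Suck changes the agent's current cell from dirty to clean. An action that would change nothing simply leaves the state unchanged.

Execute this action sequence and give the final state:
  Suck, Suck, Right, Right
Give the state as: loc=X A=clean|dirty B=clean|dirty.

loc=B A=clean B=dirty

1) do Suck; now loc=A A=clean B=dirty
2) do Suck; now loc=A A=clean B=dirty
3) do Right; now loc=B A=clean B=dirty
4) do Right; now loc=B A=clean B=dirty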